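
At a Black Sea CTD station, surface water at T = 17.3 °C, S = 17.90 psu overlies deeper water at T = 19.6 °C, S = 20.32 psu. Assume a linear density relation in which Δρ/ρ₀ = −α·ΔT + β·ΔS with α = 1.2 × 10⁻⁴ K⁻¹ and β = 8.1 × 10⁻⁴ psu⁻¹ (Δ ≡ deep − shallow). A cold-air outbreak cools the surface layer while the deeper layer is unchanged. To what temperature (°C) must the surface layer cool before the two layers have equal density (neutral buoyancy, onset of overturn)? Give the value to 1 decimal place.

Neutral buoyancy requires Δρ = 0, i.e. −α(T_deep − T_surf′) + β(S_deep − S_surf) = 0.
T_surf′ = T_deep − (β/α)·ΔS = 19.6 − (8.1 × 10⁻⁴/1.2 × 10⁻⁴)·(+2.42) = 3.265 °C.
Cooling required: 17.3 − (3.265) = 14.035 °C.

3.3 °C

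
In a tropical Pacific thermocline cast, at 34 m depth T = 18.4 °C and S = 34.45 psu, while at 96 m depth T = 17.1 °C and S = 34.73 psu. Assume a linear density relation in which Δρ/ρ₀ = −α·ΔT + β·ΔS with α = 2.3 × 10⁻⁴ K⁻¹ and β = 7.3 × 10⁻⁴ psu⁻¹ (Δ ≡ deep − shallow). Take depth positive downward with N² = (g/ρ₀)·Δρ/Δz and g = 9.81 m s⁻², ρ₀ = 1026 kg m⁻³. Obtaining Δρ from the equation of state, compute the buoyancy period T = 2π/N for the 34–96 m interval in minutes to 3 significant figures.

ΔT = -1.3 K, ΔS = +0.28 psu (deep − shallow).
Δρ/ρ₀ = −αΔT + βΔS = 2.99 × 10⁻⁴ + 2.044 × 10⁻⁴ = 5.034 × 10⁻⁴, so Δρ ≈ 0.5165 kg m⁻³.
N² = (g/ρ₀)·Δρ/Δz = g·(Δρ/ρ₀)/Δz = 9.81 × 5.034 × 10⁻⁴ / 62 = 7.9651 × 10⁻⁵ s⁻².
N = √(7.9651 × 10⁻⁵) = 8.9247 × 10⁻³ rad s⁻¹ → T = 2π/N = 704.02 s = 11.734 min ≈ 11.7 min.

11.7 min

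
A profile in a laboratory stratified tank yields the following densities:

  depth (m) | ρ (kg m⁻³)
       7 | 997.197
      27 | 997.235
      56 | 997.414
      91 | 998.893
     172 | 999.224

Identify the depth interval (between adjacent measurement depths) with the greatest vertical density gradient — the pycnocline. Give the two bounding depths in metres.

Compute the density gradient over each adjacent pair:
  7–27 m: Δρ/Δz = 0.038/20 = 1.9 × 10⁻³ kg m⁻⁴
  27–56 m: Δρ/Δz = 0.179/29 = 6.2 × 10⁻³ kg m⁻⁴
  56–91 m: Δρ/Δz = 1.479/35 = 0.042 kg m⁻⁴
  91–172 m: Δρ/Δz = 0.331/81 = 4.1 × 10⁻³ kg m⁻⁴
The largest gradient is in the 56–91 m interval — the pycnocline.

56–91 m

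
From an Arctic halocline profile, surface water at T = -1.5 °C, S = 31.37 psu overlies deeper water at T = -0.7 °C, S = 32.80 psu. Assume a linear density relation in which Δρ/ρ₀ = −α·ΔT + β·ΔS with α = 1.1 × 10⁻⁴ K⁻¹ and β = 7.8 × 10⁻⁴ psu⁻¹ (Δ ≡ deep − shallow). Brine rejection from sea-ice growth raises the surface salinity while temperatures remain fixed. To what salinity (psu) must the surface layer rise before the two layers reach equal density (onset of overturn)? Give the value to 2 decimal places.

Neutral buoyancy requires −α(T_deep − T_surf) + β(S_deep − S_surf′) = 0.
S_surf′ = S_deep − (α/β)·ΔT = 32.80 − (1.1 × 10⁻⁴/7.8 × 10⁻⁴)·(+0.8) = 32.6872 psu.
Increase required: 32.6872 − 31.37 = 1.3172 psu.

32.69 psu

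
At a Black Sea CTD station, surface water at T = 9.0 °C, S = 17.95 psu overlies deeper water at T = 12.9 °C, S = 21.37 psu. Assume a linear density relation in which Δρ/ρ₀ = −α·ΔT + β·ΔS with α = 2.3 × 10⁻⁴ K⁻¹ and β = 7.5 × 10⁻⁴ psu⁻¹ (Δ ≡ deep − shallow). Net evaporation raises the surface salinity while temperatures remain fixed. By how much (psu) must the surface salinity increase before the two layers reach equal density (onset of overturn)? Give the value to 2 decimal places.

2.22 psu

Neutral buoyancy requires −α(T_deep − T_surf) + β(S_deep − S_surf′) = 0.
S_surf′ = S_deep − (α/β)·ΔT = 21.37 − (2.3 × 10⁻⁴/7.5 × 10⁻⁴)·(+3.9) = 20.1740 psu.
Increase required: 20.1740 − 17.95 = 2.2240 psu.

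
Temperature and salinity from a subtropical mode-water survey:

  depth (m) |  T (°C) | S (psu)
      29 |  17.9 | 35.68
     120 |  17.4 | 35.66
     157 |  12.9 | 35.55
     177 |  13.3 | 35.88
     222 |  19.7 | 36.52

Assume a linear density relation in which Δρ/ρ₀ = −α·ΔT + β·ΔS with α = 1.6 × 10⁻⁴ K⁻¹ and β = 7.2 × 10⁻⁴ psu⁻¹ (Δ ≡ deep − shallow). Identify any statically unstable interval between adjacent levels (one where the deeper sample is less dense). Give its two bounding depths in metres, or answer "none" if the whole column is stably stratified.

177–222 m

Evaluate Δρ/ρ₀ = −αΔT + βΔS across each adjacent pair:
  29–120 m: −αΔT+βΔS = −(1.6 × 10⁻⁴)(-0.5)+(7.2 × 10⁻⁴)(-0.02) = 6.6 × 10⁻⁵ → stable
  120–157 m: −αΔT+βΔS = −(1.6 × 10⁻⁴)(-4.5)+(7.2 × 10⁻⁴)(-0.11) = 6.4 × 10⁻⁴ → stable
  157–177 m: −αΔT+βΔS = −(1.6 × 10⁻⁴)(+0.4)+(7.2 × 10⁻⁴)(+0.33) = 1.7 × 10⁻⁴ → stable
  177–222 m: −αΔT+βΔS = −(1.6 × 10⁻⁴)(+6.4)+(7.2 × 10⁻⁴)(+0.64) = -5.6 × 10⁻⁴ → UNSTABLE
The 177–222 m interval has Δρ < 0: lighter water underlies denser water.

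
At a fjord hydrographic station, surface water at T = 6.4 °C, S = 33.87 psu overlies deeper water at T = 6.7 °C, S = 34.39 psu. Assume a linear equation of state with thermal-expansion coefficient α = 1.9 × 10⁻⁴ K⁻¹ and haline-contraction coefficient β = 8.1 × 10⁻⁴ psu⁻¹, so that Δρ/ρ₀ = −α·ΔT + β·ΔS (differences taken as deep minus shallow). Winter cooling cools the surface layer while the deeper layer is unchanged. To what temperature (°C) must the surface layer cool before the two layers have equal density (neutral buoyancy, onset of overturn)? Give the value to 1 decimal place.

Neutral buoyancy requires Δρ = 0, i.e. −α(T_deep − T_surf′) + β(S_deep − S_surf) = 0.
T_surf′ = T_deep − (β/α)·ΔS = 6.7 − (8.1 × 10⁻⁴/1.9 × 10⁻⁴)·(+0.52) = 4.483 °C.
Cooling required: 6.4 − (4.483) = 1.917 °C.

4.5 °C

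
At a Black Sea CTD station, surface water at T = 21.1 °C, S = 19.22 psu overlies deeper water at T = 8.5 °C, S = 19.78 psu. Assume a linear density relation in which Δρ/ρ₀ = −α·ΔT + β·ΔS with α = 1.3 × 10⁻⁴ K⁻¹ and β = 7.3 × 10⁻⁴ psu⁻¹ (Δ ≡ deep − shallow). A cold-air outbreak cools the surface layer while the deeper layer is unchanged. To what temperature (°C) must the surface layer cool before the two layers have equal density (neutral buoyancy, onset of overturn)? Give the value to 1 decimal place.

Neutral buoyancy requires Δρ = 0, i.e. −α(T_deep − T_surf′) + β(S_deep − S_surf) = 0.
T_surf′ = T_deep − (β/α)·ΔS = 8.5 − (7.3 × 10⁻⁴/1.3 × 10⁻⁴)·(+0.56) = 5.355 °C.
Cooling required: 21.1 − (5.355) = 15.745 °C.

5.4 °C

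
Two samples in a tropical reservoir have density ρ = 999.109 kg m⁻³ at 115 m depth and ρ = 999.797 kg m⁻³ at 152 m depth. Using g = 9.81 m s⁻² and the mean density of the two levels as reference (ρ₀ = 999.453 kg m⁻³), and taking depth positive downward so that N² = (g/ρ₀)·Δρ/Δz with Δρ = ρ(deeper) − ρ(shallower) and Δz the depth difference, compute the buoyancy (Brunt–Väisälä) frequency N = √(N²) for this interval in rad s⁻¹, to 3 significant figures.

Δρ = 999.797 − 999.109 = 0.688 kg m⁻³ over Δz = 152 − 115 = 37 m.
N² = (9.81/999.453) × (0.688/37) = 1.8251 × 10⁻⁴ s⁻².
N = √(1.8251 × 10⁻⁴) = 0.013510 rad s⁻¹ ≈ 0.0135 rad s⁻¹.

0.0135 rad s⁻¹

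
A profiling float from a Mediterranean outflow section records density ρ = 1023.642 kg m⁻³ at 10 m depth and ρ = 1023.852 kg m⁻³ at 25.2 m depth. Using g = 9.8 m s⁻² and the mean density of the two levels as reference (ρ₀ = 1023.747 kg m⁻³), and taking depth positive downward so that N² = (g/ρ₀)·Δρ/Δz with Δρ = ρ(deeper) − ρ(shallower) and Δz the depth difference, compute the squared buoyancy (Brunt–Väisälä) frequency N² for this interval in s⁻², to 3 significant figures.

Δρ = 1023.852 − 1023.642 = 0.210 kg m⁻³ over Δz = 25.2 − 10 = 15.2 m.
N² = (9.8/1023.747) × (0.210/15.2) = 1.3225 × 10⁻⁴ s⁻² ≈ 1.32 × 10⁻⁴ s⁻².

1.32 × 10⁻⁴ s⁻²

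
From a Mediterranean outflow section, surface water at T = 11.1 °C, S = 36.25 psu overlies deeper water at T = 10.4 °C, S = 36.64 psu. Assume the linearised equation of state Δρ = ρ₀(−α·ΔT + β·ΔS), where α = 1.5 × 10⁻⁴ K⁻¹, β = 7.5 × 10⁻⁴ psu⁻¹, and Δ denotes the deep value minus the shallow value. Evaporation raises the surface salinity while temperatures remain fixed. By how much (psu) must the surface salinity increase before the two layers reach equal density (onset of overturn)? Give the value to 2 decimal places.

0.53 psu

Neutral buoyancy requires −α(T_deep − T_surf) + β(S_deep − S_surf′) = 0.
S_surf′ = S_deep − (α/β)·ΔT = 36.64 − (1.5 × 10⁻⁴/7.5 × 10⁻⁴)·(-0.7) = 36.7800 psu.
Increase required: 36.7800 − 36.25 = 0.5300 psu.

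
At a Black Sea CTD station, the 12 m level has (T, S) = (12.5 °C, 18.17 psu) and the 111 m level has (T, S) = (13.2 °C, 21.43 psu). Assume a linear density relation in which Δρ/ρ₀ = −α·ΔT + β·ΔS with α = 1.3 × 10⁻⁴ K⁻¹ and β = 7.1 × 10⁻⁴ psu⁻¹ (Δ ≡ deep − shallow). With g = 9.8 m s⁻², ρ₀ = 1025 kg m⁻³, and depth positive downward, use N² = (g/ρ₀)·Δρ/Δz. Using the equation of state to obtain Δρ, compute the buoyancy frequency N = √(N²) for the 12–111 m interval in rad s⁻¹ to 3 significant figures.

ΔT = +0.7 K, ΔS = +3.26 psu (deep − shallow).
Δρ/ρ₀ = −αΔT + βΔS = -9.10 × 10⁻⁵ + 2.3146 × 10⁻³ = 2.2236 × 10⁻³, so Δρ ≈ 2.279 kg m⁻³.
N² = (g/ρ₀)·Δρ/Δz = g·(Δρ/ρ₀)/Δz = 9.8 × 2.2236 × 10⁻³ / 99 = 2.2011 × 10⁻⁴ s⁻².
N = √(2.2011 × 10⁻⁴) = 0.014836 rad s⁻¹ ≈ 0.0148 rad s⁻¹.

0.0148 rad s⁻¹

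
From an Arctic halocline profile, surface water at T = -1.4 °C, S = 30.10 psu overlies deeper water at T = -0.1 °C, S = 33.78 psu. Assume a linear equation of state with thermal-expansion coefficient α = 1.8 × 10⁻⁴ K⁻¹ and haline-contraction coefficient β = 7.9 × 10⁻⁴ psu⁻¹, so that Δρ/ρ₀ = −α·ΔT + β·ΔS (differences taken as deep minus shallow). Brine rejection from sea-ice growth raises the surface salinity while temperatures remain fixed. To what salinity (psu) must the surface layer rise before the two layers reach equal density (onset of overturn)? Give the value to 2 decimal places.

Neutral buoyancy requires −α(T_deep − T_surf) + β(S_deep − S_surf′) = 0.
S_surf′ = S_deep − (α/β)·ΔT = 33.78 − (1.8 × 10⁻⁴/7.9 × 10⁻⁴)·(+1.3) = 33.4838 psu.
Increase required: 33.4838 − 30.10 = 3.3838 psu.

33.48 psu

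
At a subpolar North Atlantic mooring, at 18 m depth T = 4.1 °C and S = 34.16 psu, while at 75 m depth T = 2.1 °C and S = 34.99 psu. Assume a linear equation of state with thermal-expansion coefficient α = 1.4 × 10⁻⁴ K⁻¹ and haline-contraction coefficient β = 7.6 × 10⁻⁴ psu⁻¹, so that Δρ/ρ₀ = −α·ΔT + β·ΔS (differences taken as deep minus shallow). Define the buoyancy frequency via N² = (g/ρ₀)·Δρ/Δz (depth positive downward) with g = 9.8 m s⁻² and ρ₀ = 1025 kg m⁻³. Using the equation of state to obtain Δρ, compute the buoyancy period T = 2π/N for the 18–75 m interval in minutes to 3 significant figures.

8.37 min

ΔT = -2.0 K, ΔS = +0.83 psu (deep − shallow).
Δρ/ρ₀ = −αΔT + βΔS = 2.80 × 10⁻⁴ + 6.308 × 10⁻⁴ = 9.108 × 10⁻⁴, so Δρ ≈ 0.9336 kg m⁻³.
N² = (g/ρ₀)·Δρ/Δz = g·(Δρ/ρ₀)/Δz = 9.8 × 9.108 × 10⁻⁴ / 57 = 1.5659 × 10⁻⁴ s⁻².
N = √(1.5659 × 10⁻⁴) = 0.012514 rad s⁻¹ → T = 2π/N = 502.09 s = 8.3682 min ≈ 8.37 min.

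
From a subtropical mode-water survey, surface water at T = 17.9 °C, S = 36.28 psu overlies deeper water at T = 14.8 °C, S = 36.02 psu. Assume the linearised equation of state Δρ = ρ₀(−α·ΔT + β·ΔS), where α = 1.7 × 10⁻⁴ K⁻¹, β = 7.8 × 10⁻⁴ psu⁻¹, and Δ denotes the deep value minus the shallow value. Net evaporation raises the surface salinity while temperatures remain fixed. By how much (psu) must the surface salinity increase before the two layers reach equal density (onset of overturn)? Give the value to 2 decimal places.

0.42 psu

Neutral buoyancy requires −α(T_deep − T_surf) + β(S_deep − S_surf′) = 0.
S_surf′ = S_deep − (α/β)·ΔT = 36.02 − (1.7 × 10⁻⁴/7.8 × 10⁻⁴)·(-3.1) = 36.6956 psu.
Increase required: 36.6956 − 36.28 = 0.4156 psu.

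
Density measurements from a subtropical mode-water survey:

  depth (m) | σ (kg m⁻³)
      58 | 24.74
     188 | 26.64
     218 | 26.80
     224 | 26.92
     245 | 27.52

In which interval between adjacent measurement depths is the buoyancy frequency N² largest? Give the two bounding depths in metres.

224–245 m

Compute the density gradient over each adjacent pair:
  58–188 m: Δρ/Δz = 1.90/130 = 0.015 kg m⁻⁴
  188–218 m: Δρ/Δz = 0.16/30 = 5.3 × 10⁻³ kg m⁻⁴
  218–224 m: Δρ/Δz = 0.12/6 = 0.020 kg m⁻⁴
  224–245 m: Δρ/Δz = 0.60/21 = 0.029 kg m⁻⁴
The largest gradient is in the 224–245 m interval — the pycnocline.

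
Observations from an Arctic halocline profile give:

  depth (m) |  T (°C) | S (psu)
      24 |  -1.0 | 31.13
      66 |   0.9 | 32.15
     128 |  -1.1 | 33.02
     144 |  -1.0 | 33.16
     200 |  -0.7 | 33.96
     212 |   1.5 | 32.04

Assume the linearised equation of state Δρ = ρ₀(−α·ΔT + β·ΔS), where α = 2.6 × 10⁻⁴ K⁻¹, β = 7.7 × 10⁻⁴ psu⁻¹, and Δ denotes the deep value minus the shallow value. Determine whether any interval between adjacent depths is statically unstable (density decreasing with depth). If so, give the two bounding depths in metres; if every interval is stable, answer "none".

200–212 m

Evaluate Δρ/ρ₀ = −αΔT + βΔS across each adjacent pair:
  24–66 m: −αΔT+βΔS = −(2.6 × 10⁻⁴)(+1.9)+(7.7 × 10⁻⁴)(+1.02) = 2.9 × 10⁻⁴ → stable
  66–128 m: −αΔT+βΔS = −(2.6 × 10⁻⁴)(-2.0)+(7.7 × 10⁻⁴)(+0.87) = 1.2 × 10⁻³ → stable
  128–144 m: −αΔT+βΔS = −(2.6 × 10⁻⁴)(+0.1)+(7.7 × 10⁻⁴)(+0.14) = 8.2 × 10⁻⁵ → stable
  144–200 m: −αΔT+βΔS = −(2.6 × 10⁻⁴)(+0.3)+(7.7 × 10⁻⁴)(+0.80) = 5.4 × 10⁻⁴ → stable
  200–212 m: −αΔT+βΔS = −(2.6 × 10⁻⁴)(+2.2)+(7.7 × 10⁻⁴)(-1.92) = -2.1 × 10⁻³ → UNSTABLE
The 200–212 m interval has Δρ < 0: lighter water underlies denser water.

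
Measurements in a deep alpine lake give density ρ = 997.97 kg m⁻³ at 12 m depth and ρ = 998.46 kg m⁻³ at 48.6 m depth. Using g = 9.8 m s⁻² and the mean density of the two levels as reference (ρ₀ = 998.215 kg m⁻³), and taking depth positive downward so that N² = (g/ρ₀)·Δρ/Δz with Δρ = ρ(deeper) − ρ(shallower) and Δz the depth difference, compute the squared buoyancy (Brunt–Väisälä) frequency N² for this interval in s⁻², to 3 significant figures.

Δρ = 998.46 − 997.97 = 0.49 kg m⁻³ over Δz = 48.6 − 12 = 36.6 m.
N² = (9.8/998.215) × (0.49/36.6) = 1.3144 × 10⁻⁴ s⁻² ≈ 1.31 × 10⁻⁴ s⁻².

1.31 × 10⁻⁴ s⁻²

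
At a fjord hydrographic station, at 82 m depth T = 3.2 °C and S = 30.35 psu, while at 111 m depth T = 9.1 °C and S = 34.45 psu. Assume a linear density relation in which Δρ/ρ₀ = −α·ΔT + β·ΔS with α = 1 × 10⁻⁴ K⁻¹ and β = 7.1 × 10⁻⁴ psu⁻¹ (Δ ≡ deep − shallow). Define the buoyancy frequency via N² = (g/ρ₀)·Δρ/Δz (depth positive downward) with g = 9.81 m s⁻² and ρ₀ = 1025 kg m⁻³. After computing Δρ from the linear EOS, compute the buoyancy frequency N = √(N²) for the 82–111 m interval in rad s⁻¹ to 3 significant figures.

0.0280 rad s⁻¹

ΔT = +5.9 K, ΔS = +4.10 psu (deep − shallow).
Δρ/ρ₀ = −αΔT + βΔS = -5.90 × 10⁻⁴ + 2.911 × 10⁻³ = 2.321 × 10⁻³, so Δρ ≈ 2.379 kg m⁻³.
N² = (g/ρ₀)·Δρ/Δz = g·(Δρ/ρ₀)/Δz = 9.81 × 2.321 × 10⁻³ / 29 = 7.8514 × 10⁻⁴ s⁻².
N = √(7.8514 × 10⁻⁴) = 0.028020 rad s⁻¹ ≈ 0.0280 rad s⁻¹.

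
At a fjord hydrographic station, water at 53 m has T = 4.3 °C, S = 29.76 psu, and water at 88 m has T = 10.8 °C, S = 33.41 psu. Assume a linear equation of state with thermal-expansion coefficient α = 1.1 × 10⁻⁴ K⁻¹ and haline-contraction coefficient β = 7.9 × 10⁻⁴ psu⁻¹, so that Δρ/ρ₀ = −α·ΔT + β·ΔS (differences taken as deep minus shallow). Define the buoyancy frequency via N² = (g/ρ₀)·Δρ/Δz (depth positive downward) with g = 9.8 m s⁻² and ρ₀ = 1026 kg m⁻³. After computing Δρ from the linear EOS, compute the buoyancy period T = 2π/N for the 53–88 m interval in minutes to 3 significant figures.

4.25 min

ΔT = +6.5 K, ΔS = +3.65 psu (deep − shallow).
Δρ/ρ₀ = −αΔT + βΔS = -7.15 × 10⁻⁴ + 2.8835 × 10⁻³ = 2.1685 × 10⁻³, so Δρ ≈ 2.225 kg m⁻³.
N² = (g/ρ₀)·Δρ/Δz = g·(Δρ/ρ₀)/Δz = 9.8 × 2.1685 × 10⁻³ / 35 = 6.0718 × 10⁻⁴ s⁻².
N = √(6.0718 × 10⁻⁴) = 0.024641 rad s⁻¹ → T = 2π/N = 254.99 s = 4.2498 min ≈ 4.25 min.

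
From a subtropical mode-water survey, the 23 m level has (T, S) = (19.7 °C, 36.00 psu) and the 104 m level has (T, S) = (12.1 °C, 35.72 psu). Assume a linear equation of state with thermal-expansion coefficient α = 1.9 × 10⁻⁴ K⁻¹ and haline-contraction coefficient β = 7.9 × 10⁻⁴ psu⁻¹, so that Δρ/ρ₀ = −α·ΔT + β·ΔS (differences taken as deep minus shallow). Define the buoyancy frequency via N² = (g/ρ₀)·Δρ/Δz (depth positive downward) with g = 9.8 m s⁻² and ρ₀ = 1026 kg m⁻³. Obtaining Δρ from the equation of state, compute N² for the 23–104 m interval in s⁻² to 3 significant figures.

1.48 × 10⁻⁴ s⁻²

ΔT = -7.6 K, ΔS = -0.28 psu (deep − shallow).
Δρ/ρ₀ = −αΔT + βΔS = 1.444 × 10⁻³ − 2.212 × 10⁻⁴ = 1.2228 × 10⁻³, so Δρ ≈ 1.255 kg m⁻³.
N² = (g/ρ₀)·Δρ/Δz = g·(Δρ/ρ₀)/Δz = 9.8 × 1.2228 × 10⁻³ / 81 = 1.4794 × 10⁻⁴ s⁻² ≈ 1.48 × 10⁻⁴ s⁻².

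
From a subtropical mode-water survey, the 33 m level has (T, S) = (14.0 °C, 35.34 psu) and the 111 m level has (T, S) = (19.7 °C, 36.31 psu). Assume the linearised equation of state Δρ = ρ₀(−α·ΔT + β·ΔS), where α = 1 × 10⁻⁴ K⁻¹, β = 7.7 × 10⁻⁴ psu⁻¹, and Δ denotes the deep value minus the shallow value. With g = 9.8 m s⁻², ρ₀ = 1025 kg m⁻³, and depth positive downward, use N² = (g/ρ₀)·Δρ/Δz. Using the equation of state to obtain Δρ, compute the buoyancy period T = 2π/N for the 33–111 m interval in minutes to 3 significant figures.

22.2 min

ΔT = +5.7 K, ΔS = +0.97 psu (deep − shallow).
Δρ/ρ₀ = −αΔT + βΔS = -5.70 × 10⁻⁴ + 7.469 × 10⁻⁴ = 1.769 × 10⁻⁴, so Δρ ≈ 0.1813 kg m⁻³.
N² = (g/ρ₀)·Δρ/Δz = g·(Δρ/ρ₀)/Δz = 9.8 × 1.769 × 10⁻⁴ / 78 = 2.2226 × 10⁻⁵ s⁻².
N = √(2.2226 × 10⁻⁵) = 4.7144 × 10⁻³ rad s⁻¹ → T = 2π/N = 1.3328 × 10³ s = 22.213 min ≈ 22.2 min.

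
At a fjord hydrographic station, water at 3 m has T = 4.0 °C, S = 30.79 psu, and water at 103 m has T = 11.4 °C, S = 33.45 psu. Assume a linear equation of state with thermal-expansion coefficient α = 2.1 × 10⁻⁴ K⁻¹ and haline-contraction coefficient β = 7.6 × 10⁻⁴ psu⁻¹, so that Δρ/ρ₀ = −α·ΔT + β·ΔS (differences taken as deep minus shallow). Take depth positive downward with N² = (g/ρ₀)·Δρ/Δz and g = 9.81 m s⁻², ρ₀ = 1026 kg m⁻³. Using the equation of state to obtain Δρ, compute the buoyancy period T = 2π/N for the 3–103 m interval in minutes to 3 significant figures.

15.5 min

ΔT = +7.4 K, ΔS = +2.66 psu (deep − shallow).
Δρ/ρ₀ = −αΔT + βΔS = -1.554 × 10⁻³ + 2.0216 × 10⁻³ = 4.676 × 10⁻⁴, so Δρ ≈ 0.4798 kg m⁻³.
N² = (g/ρ₀)·Δρ/Δz = g·(Δρ/ρ₀)/Δz = 9.81 × 4.676 × 10⁻⁴ / 100 = 4.5872 × 10⁻⁵ s⁻².
N = √(4.5872 × 10⁻⁵) = 6.7729 × 10⁻³ rad s⁻¹ → T = 2π/N = 927.69 s = 15.462 min ≈ 15.5 min.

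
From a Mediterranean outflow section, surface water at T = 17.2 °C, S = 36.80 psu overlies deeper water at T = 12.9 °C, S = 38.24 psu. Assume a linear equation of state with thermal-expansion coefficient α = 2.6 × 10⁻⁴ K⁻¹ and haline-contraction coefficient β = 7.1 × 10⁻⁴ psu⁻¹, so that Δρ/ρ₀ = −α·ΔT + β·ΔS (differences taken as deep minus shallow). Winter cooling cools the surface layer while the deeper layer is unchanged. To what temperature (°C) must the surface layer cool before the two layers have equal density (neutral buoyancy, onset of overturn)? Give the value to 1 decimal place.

9.0 °C

Neutral buoyancy requires Δρ = 0, i.e. −α(T_deep − T_surf′) + β(S_deep − S_surf) = 0.
T_surf′ = T_deep − (β/α)·ΔS = 12.9 − (7.1 × 10⁻⁴/2.6 × 10⁻⁴)·(+1.44) = 8.968 °C.
Cooling required: 17.2 − (8.968) = 8.232 °C.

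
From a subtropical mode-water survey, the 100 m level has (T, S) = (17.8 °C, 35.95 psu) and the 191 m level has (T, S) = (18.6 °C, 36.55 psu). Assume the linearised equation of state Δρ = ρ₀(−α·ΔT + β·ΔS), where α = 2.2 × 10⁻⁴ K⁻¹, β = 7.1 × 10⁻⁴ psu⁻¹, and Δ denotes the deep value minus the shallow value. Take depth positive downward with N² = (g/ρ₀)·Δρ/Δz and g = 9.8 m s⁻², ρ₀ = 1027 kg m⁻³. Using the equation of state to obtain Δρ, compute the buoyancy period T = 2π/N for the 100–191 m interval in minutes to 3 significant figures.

20.2 min

ΔT = +0.8 K, ΔS = +0.60 psu (deep − shallow).
Δρ/ρ₀ = −αΔT + βΔS = -1.76 × 10⁻⁴ + 4.26 × 10⁻⁴ = 2.50 × 10⁻⁴, so Δρ ≈ 0.2567 kg m⁻³.
N² = (g/ρ₀)·Δρ/Δz = g·(Δρ/ρ₀)/Δz = 9.8 × 2.50 × 10⁻⁴ / 91 = 2.6923 × 10⁻⁵ s⁻².
N = √(2.6923 × 10⁻⁵) = 5.1887 × 10⁻³ rad s⁻¹ → T = 2π/N = 1.2109 × 10³ s = 20.182 min ≈ 20.2 min.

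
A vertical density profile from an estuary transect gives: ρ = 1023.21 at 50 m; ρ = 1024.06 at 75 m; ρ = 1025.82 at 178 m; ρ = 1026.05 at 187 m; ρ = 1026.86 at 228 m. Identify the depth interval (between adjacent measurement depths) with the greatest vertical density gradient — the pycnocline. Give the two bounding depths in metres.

50–75 m

Compute the density gradient over each adjacent pair:
  50–75 m: Δρ/Δz = 0.85/25 = 0.034 kg m⁻⁴
  75–178 m: Δρ/Δz = 1.76/103 = 0.017 kg m⁻⁴
  178–187 m: Δρ/Δz = 0.23/9 = 0.026 kg m⁻⁴
  187–228 m: Δρ/Δz = 0.81/41 = 0.020 kg m⁻⁴
The largest gradient is in the 50–75 m interval — the pycnocline.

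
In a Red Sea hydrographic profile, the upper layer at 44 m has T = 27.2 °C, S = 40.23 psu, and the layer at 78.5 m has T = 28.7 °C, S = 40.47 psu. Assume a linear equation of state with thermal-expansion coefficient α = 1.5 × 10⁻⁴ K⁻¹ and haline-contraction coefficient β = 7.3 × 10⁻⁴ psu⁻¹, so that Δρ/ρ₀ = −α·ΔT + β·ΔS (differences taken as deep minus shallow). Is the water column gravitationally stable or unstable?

unstable

ΔT = 28.7 − 27.2 = +1.5 K and ΔS = 40.47 − 40.23 = +0.24 psu (deep − shallow).
−αΔT = -2.25 × 10⁻⁴; βΔS = 1.752 × 10⁻⁴; sum Δρ/ρ₀ = -4.98 × 10⁻⁵.
Δρ/ρ₀ < 0, so Δρ < 0: deeper water is lighter → statically unstable; the column would overturn.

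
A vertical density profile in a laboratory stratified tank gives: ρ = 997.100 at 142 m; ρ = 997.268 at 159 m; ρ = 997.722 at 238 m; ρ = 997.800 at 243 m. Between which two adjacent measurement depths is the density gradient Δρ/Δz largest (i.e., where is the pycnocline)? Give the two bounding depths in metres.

238–243 m

Compute the density gradient over each adjacent pair:
  142–159 m: Δρ/Δz = 0.168/17 = 9.9 × 10⁻³ kg m⁻⁴
  159–238 m: Δρ/Δz = 0.454/79 = 5.7 × 10⁻³ kg m⁻⁴
  238–243 m: Δρ/Δz = 0.078/5 = 0.016 kg m⁻⁴
The largest gradient is in the 238–243 m interval — the pycnocline.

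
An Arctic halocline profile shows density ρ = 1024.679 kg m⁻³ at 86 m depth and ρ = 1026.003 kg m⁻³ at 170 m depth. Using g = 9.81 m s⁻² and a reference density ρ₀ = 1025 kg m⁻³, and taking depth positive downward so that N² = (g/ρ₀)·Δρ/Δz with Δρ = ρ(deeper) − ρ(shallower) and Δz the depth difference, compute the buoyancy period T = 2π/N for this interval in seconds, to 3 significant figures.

512 s

Δρ = 1026.003 − 1024.679 = 1.324 kg m⁻³ over Δz = 170 − 86 = 84 m.
N² = (9.81/1025) × (1.324/84) = 1.5085 × 10⁻⁴ s⁻².
N = √(1.5085 × 10⁻⁴) = 0.012282 rad s⁻¹, so T = 2π/N = 511.58 s ≈ 512 s.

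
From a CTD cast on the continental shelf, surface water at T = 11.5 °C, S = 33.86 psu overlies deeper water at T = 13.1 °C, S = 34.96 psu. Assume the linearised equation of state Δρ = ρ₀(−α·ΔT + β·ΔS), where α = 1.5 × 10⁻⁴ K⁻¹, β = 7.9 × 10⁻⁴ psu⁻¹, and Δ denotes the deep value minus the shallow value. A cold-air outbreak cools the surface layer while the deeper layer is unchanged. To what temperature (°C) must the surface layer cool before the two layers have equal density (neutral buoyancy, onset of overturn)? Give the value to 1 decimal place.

Neutral buoyancy requires Δρ = 0, i.e. −α(T_deep − T_surf′) + β(S_deep − S_surf) = 0.
T_surf′ = T_deep − (β/α)·ΔS = 13.1 − (7.9 × 10⁻⁴/1.5 × 10⁻⁴)·(+1.10) = 7.307 °C.
Cooling required: 11.5 − (7.307) = 4.193 °C.

7.3 °C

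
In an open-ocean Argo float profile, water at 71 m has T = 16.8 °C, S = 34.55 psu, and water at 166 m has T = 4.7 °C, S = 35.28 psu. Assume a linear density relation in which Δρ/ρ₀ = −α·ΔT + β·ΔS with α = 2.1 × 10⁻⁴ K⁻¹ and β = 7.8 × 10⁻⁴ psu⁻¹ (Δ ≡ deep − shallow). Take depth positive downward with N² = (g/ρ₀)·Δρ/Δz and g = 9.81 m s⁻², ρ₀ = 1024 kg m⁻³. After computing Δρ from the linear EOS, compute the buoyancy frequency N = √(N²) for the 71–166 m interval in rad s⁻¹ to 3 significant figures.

0.0179 rad s⁻¹

ΔT = -12.1 K, ΔS = +0.73 psu (deep − shallow).
Δρ/ρ₀ = −αΔT + βΔS = 2.541 × 10⁻³ + 5.694 × 10⁻⁴ = 3.1104 × 10⁻³, so Δρ ≈ 3.185 kg m⁻³.
N² = (g/ρ₀)·Δρ/Δz = g·(Δρ/ρ₀)/Δz = 9.81 × 3.1104 × 10⁻³ / 95 = 3.2119 × 10⁻⁴ s⁻².
N = √(3.2119 × 10⁻⁴) = 0.017922 rad s⁻¹ ≈ 0.0179 rad s⁻¹.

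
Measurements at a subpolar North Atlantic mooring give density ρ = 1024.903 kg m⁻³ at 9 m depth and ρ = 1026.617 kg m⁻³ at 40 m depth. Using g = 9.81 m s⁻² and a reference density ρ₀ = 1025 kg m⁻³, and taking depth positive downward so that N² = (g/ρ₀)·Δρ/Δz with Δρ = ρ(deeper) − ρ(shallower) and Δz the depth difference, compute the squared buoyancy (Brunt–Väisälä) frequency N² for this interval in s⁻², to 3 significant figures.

Δρ = 1026.617 − 1024.903 = 1.714 kg m⁻³ over Δz = 40 − 9 = 31 m.
N² = (9.81/1025) × (1.714/31) = 5.2917 × 10⁻⁴ s⁻² ≈ 5.29 × 10⁻⁴ s⁻².

5.29 × 10⁻⁴ s⁻²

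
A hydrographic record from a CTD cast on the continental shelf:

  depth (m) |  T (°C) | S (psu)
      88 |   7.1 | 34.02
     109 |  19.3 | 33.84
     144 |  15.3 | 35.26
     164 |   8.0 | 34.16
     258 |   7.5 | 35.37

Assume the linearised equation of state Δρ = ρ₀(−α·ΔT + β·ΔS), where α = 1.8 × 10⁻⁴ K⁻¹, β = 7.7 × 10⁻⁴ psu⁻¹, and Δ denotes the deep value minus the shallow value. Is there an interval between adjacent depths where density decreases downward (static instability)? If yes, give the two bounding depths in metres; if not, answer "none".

88–109 m

Evaluate Δρ/ρ₀ = −αΔT + βΔS across each adjacent pair:
  88–109 m: −αΔT+βΔS = −(1.8 × 10⁻⁴)(+12.2)+(7.7 × 10⁻⁴)(-0.18) = -2.3 × 10⁻³ → UNSTABLE
  109–144 m: −αΔT+βΔS = −(1.8 × 10⁻⁴)(-4.0)+(7.7 × 10⁻⁴)(+1.42) = 1.8 × 10⁻³ → stable
  144–164 m: −αΔT+βΔS = −(1.8 × 10⁻⁴)(-7.3)+(7.7 × 10⁻⁴)(-1.10) = 4.7 × 10⁻⁴ → stable
  164–258 m: −αΔT+βΔS = −(1.8 × 10⁻⁴)(-0.5)+(7.7 × 10⁻⁴)(+1.21) = 1.0 × 10⁻³ → stable
The 88–109 m interval has Δρ < 0: lighter water underlies denser water.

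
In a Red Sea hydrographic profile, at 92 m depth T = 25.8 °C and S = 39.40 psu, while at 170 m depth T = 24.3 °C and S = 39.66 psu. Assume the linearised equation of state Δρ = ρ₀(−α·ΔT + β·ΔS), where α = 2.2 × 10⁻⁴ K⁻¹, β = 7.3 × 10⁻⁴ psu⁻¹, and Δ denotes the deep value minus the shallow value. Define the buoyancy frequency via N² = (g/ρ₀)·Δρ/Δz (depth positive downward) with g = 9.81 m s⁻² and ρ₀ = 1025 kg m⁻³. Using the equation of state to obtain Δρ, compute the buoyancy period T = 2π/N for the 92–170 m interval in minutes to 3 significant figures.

ΔT = -1.5 K, ΔS = +0.26 psu (deep − shallow).
Δρ/ρ₀ = −αΔT + βΔS = 3.30 × 10⁻⁴ + 1.898 × 10⁻⁴ = 5.198 × 10⁻⁴, so Δρ ≈ 0.5328 kg m⁻³.
N² = (g/ρ₀)·Δρ/Δz = g·(Δρ/ρ₀)/Δz = 9.81 × 5.198 × 10⁻⁴ / 78 = 6.5375 × 10⁻⁵ s⁻².
N = √(6.5375 × 10⁻⁵) = 8.0855 × 10⁻³ rad s⁻¹ → T = 2π/N = 777.09 s = 12.952 min ≈ 13.0 min.

13.0 min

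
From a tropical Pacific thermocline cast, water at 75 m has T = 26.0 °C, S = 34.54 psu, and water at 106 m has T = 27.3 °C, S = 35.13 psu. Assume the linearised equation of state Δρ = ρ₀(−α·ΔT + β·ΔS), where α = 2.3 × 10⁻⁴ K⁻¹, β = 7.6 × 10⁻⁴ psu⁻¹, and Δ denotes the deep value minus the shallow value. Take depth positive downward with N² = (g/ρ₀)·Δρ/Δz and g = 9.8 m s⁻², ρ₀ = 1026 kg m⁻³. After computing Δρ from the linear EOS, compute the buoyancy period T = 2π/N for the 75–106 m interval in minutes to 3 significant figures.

ΔT = +1.3 K, ΔS = +0.59 psu (deep − shallow).
Δρ/ρ₀ = −αΔT + βΔS = -2.99 × 10⁻⁴ + 4.484 × 10⁻⁴ = 1.494 × 10⁻⁴, so Δρ ≈ 0.1533 kg m⁻³.
N² = (g/ρ₀)·Δρ/Δz = g·(Δρ/ρ₀)/Δz = 9.8 × 1.494 × 10⁻⁴ / 31 = 4.7230 × 10⁻⁵ s⁻².
N = √(4.7230 × 10⁻⁵) = 6.8724 × 10⁻³ rad s⁻¹ → T = 2π/N = 914.26 s = 15.238 min ≈ 15.2 min.

15.2 min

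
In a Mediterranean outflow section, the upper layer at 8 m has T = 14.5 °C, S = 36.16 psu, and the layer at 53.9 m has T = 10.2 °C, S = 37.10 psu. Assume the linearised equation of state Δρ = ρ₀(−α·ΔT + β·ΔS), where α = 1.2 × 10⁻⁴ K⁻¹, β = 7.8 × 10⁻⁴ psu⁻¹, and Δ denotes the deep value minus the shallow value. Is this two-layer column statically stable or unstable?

stable

ΔT = 10.2 − 14.5 = -4.3 K and ΔS = 37.10 − 36.16 = +0.94 psu (deep − shallow).
−αΔT = 5.16 × 10⁻⁴; βΔS = 7.332 × 10⁻⁴; sum Δρ/ρ₀ = 1.2492 × 10⁻³.
Δρ/ρ₀ > 0, so Δρ > 0: deeper water is denser → statically stable.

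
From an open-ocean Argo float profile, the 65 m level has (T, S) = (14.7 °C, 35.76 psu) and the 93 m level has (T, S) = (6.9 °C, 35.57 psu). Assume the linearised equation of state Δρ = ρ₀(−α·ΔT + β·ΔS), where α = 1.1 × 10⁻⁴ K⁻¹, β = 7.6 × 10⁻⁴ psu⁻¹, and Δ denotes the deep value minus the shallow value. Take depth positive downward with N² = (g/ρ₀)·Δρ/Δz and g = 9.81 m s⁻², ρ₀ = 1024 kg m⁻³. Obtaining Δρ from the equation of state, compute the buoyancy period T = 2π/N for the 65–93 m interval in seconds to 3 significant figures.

397 s

ΔT = -7.8 K, ΔS = -0.19 psu (deep − shallow).
Δρ/ρ₀ = −αΔT + βΔS = 8.58 × 10⁻⁴ − 1.444 × 10⁻⁴ = 7.136 × 10⁻⁴, so Δρ ≈ 0.7307 kg m⁻³.
N² = (g/ρ₀)·Δρ/Δz = g·(Δρ/ρ₀)/Δz = 9.81 × 7.136 × 10⁻⁴ / 28 = 2.5001 × 10⁻⁴ s⁻².
N = √(2.5001 × 10⁻⁴) = 0.015812 rad s⁻¹ → T = 2π/N = 397.37 s ≈ 397 s.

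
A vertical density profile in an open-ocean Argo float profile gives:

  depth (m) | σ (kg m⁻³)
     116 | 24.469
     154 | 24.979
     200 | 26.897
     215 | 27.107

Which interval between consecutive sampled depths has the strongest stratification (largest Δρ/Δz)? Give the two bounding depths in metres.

154–200 m

Compute the density gradient over each adjacent pair:
  116–154 m: Δρ/Δz = 0.510/38 = 0.013 kg m⁻⁴
  154–200 m: Δρ/Δz = 1.918/46 = 0.042 kg m⁻⁴
  200–215 m: Δρ/Δz = 0.210/15 = 0.014 kg m⁻⁴
The largest gradient is in the 154–200 m interval — the pycnocline.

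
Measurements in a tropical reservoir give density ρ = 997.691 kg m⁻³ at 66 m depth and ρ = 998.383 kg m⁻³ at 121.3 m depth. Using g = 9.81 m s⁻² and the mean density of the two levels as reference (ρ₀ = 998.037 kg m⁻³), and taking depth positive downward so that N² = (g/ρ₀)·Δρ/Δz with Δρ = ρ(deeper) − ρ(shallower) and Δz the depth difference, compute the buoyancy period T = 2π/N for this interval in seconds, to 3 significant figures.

567 s

Δρ = 998.383 − 997.691 = 0.692 kg m⁻³ over Δz = 121.3 − 66 = 55.3 m.
N² = (9.81/998.037) × (0.692/55.3) = 1.2300 × 10⁻⁴ s⁻².
N = √(1.2300 × 10⁻⁴) = 0.011091 rad s⁻¹, so T = 2π/N = 566.51 s ≈ 567 s.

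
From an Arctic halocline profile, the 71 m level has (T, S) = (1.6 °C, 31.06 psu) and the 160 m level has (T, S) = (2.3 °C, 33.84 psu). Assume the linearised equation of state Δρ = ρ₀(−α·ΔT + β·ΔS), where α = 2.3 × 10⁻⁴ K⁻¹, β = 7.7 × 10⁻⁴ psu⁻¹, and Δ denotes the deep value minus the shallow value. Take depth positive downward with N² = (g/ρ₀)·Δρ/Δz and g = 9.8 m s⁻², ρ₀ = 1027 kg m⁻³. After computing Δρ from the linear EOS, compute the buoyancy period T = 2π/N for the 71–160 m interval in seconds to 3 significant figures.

ΔT = +0.7 K, ΔS = +2.78 psu (deep − shallow).
Δρ/ρ₀ = −αΔT + βΔS = -1.61 × 10⁻⁴ + 2.1406 × 10⁻³ = 1.9796 × 10⁻³, so Δρ ≈ 2.033 kg m⁻³.
N² = (g/ρ₀)·Δρ/Δz = g·(Δρ/ρ₀)/Δz = 9.8 × 1.9796 × 10⁻³ / 89 = 2.1798 × 10⁻⁴ s⁻².
N = √(2.1798 × 10⁻⁴) = 0.014764 rad s⁻¹ → T = 2π/N = 425.57 s ≈ 426 s.

426 s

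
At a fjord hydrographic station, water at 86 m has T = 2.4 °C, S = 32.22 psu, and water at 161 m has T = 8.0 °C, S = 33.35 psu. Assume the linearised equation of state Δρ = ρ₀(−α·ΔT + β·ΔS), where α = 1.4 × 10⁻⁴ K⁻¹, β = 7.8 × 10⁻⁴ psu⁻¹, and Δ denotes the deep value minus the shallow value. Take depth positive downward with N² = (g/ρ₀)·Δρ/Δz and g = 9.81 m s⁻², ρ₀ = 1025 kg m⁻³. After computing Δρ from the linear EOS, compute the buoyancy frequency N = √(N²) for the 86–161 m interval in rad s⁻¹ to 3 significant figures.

ΔT = +5.6 K, ΔS = +1.13 psu (deep − shallow).
Δρ/ρ₀ = −αΔT + βΔS = -7.84 × 10⁻⁴ + 8.814 × 10⁻⁴ = 9.74 × 10⁻⁵, so Δρ ≈ 0.09983 kg m⁻³.
N² = (g/ρ₀)·Δρ/Δz = g·(Δρ/ρ₀)/Δz = 9.81 × 9.74 × 10⁻⁵ / 75 = 1.2740 × 10⁻⁵ s⁻².
N = √(1.2740 × 10⁻⁵) = 3.5693 × 10⁻³ rad s⁻¹ ≈ 3.57 × 10⁻³ rad s⁻¹.

3.57 × 10⁻³ rad s⁻¹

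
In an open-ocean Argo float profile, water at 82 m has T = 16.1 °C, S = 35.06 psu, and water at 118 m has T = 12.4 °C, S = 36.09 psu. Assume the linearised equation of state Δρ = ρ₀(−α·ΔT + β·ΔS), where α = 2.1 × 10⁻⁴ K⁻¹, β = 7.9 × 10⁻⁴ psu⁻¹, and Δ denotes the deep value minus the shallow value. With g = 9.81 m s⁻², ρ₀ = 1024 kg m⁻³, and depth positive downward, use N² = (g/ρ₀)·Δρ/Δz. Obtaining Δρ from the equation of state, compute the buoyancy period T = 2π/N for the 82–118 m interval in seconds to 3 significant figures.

302 s

ΔT = -3.7 K, ΔS = +1.03 psu (deep − shallow).
Δρ/ρ₀ = −αΔT + βΔS = 7.77 × 10⁻⁴ + 8.137 × 10⁻⁴ = 1.5907 × 10⁻³, so Δρ ≈ 1.629 kg m⁻³.
N² = (g/ρ₀)·Δρ/Δz = g·(Δρ/ρ₀)/Δz = 9.81 × 1.5907 × 10⁻³ / 36 = 4.3347 × 10⁻⁴ s⁻².
N = √(4.3347 × 10⁻⁴) = 0.020820 rad s⁻¹ → T = 2π/N = 301.79 s ≈ 302 s.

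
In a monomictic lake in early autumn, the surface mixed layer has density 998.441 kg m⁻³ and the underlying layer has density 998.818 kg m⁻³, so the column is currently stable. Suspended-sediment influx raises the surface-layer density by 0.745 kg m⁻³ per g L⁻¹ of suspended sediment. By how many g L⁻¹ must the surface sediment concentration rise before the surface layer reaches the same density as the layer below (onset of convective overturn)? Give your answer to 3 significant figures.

0.506 g L⁻¹

Density deficit of the surface layer: 998.818 − 998.441 = 0.377 kg m⁻³.
Required change = 0.377 / 0.745 = 0.506 g L⁻¹.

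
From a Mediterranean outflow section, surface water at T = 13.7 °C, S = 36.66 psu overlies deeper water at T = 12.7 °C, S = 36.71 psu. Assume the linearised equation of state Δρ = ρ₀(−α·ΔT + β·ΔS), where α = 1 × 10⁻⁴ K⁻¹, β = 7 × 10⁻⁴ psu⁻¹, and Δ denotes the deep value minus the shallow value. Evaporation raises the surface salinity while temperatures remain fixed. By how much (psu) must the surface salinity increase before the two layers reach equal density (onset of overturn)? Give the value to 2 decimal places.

0.19 psu

Neutral buoyancy requires −α(T_deep − T_surf) + β(S_deep − S_surf′) = 0.
S_surf′ = S_deep − (α/β)·ΔT = 36.71 − (1 × 10⁻⁴/7 × 10⁻⁴)·(-1.0) = 36.8529 psu.
Increase required: 36.8529 − 36.66 = 0.1929 psu.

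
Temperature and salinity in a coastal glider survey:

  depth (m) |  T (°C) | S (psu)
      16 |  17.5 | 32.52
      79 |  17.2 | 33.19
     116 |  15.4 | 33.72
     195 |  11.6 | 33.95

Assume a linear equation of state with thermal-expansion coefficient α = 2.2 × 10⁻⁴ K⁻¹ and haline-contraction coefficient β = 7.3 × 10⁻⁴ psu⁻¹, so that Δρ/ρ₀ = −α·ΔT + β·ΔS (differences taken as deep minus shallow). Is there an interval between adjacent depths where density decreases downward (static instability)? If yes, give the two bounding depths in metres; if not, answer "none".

none

Evaluate Δρ/ρ₀ = −αΔT + βΔS across each adjacent pair:
  16–79 m: −αΔT+βΔS = −(2.2 × 10⁻⁴)(-0.3)+(7.3 × 10⁻⁴)(+0.67) = 5.6 × 10⁻⁴ → stable
  79–116 m: −αΔT+βΔS = −(2.2 × 10⁻⁴)(-1.8)+(7.3 × 10⁻⁴)(+0.53) = 7.8 × 10⁻⁴ → stable
  116–195 m: −αΔT+βΔS = −(2.2 × 10⁻⁴)(-3.8)+(7.3 × 10⁻⁴)(+0.23) = 1.0 × 10⁻³ → stable
Every interval has Δρ > 0: the column is stably stratified throughout.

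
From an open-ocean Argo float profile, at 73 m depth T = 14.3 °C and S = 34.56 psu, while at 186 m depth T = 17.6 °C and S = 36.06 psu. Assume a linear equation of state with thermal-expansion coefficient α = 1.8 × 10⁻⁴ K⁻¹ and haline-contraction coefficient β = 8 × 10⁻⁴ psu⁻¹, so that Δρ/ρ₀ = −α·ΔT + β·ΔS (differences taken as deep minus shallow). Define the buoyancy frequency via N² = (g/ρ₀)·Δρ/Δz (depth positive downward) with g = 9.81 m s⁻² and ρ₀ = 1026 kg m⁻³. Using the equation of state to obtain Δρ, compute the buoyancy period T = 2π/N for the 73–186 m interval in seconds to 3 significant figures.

866 s

ΔT = +3.3 K, ΔS = +1.50 psu (deep − shallow).
Δρ/ρ₀ = −αΔT + βΔS = -5.94 × 10⁻⁴ + 1.20 × 10⁻³ = 6.06 × 10⁻⁴, so Δρ ≈ 0.6218 kg m⁻³.
N² = (g/ρ₀)·Δρ/Δz = g·(Δρ/ρ₀)/Δz = 9.81 × 6.06 × 10⁻⁴ / 113 = 5.2609 × 10⁻⁵ s⁻².
N = √(5.2609 × 10⁻⁵) = 7.2532 × 10⁻³ rad s⁻¹ → T = 2π/N = 866.26 s ≈ 866 s.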